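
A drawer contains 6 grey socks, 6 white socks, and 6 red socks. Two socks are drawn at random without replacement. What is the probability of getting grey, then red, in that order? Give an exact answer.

Chain rule:
P = 6/18 × 6/17 = 36/306 = 2/17.

2/17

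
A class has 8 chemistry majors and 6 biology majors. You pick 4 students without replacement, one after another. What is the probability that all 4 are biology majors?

P(every draw is a biology major) = 6/14 × 5/13 × 4/12 × 3/11 = 360/24024 = 15/1001.

15/1001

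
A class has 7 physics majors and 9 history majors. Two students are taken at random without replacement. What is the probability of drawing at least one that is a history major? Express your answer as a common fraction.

33/40

P(no history majors) = 7/16 × 6/15 = 42/240 = 7/40.
P(at least one) = 1 − 7/40 = 33/40.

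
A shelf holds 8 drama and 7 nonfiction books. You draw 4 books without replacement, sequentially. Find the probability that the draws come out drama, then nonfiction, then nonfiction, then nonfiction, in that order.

2/39

Chain rule:
P = 8/15 × 7/14 × 6/13 × 5/12 = 1680/32760 = 2/39.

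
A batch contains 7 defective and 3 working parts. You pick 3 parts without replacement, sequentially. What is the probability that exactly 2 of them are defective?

21/40

One ordering (defective drawn first) has probability 7/10 × 6/9 × 3/8 = 126/720 = 7/40.
There are C(3,2) = 3 such orderings, each equally likely, so P = 3 × 7/40 = 21/40.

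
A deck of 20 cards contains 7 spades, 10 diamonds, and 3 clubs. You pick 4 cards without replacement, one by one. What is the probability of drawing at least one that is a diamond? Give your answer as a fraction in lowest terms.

309/323

P(no diamonds) = 10/20 × 9/19 × 8/18 × 7/17 = 5040/116280 = 14/323.
P(at least one) = 1 − 14/323 = 309/323.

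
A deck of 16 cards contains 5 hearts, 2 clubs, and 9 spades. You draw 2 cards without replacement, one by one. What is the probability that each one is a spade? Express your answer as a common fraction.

3/10

P(every draw is a spade) = 9/16 × 8/15 = 72/240 = 3/10.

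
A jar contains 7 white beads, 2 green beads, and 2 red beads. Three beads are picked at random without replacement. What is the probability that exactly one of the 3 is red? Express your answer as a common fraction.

One ordering (red drawn first) has probability 2/11 × 9/10 × 8/9 = 144/990 = 8/55.
There are C(3,1) = 3 such orderings, each equally likely, so P = 3 × 8/55 = 24/55.

24/55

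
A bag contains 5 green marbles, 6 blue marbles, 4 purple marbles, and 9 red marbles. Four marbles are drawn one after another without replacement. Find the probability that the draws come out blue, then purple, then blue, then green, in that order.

25/10626

Each draw changes the counts, so multiply the conditional probabilities along the sequence:
P = 6/24 × 4/23 × 5/22 × 5/21 = 600/255024 = 25/10626.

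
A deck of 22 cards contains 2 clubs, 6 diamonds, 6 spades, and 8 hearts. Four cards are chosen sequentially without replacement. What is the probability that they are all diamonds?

3/1463

P(every draw is a diamond) = 6/22 × 5/21 × 4/20 × 3/19 = 360/175560 = 3/1463.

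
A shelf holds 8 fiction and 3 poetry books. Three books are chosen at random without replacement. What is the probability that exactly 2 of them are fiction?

One ordering (fiction drawn first) has probability 8/11 × 7/10 × 3/9 = 168/990 = 28/165.
There are C(3,2) = 3 such orderings, each equally likely, so P = 3 × 28/165 = 28/55.

28/55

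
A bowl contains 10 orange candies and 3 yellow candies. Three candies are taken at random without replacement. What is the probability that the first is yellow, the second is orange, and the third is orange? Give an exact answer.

45/286

Chain rule:
P = 3/13 × 10/12 × 9/11 = 270/1716 = 45/286.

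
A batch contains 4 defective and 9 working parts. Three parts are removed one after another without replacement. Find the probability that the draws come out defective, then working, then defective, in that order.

Multiply the probability of each draw given the previous ones:
P = 4/13 × 9/12 × 3/11 = 108/1716 = 9/143.

9/143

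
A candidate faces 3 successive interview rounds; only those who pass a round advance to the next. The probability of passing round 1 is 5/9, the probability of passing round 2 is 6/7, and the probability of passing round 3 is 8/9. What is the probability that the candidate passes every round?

Each stage is reached only if all earlier stages succeed, so
P = 5/9 × 6/7 × 8/9 = 240/567 = 80/189.

80/189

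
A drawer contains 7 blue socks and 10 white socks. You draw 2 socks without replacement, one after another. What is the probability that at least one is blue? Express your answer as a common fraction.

91/136

P(no blue) = 10/17 × 9/16 = 90/272 = 45/136.
P(at least one) = 1 − 45/136 = 91/136.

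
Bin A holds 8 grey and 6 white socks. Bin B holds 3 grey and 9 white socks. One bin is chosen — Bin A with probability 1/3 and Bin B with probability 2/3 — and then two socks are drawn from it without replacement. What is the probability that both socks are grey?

From Bin A: P(both grey) = (8/14)(7/13) = 4/13.
From Bin B: P(both grey) = (3/12)(2/11) = 1/22.
Total probability = (1/3)(4/13) + (2/3)(1/22) = 19/143.

19/143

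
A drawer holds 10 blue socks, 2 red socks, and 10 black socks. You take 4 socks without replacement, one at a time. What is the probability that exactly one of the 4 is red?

One ordering (red drawn first) has probability 2/22 × 20/21 × 19/20 × 18/19 = 13680/175560 = 6/77.
There are C(4,1) = 4 such orderings, each equally likely, so P = 4 × 6/77 = 24/77.

24/77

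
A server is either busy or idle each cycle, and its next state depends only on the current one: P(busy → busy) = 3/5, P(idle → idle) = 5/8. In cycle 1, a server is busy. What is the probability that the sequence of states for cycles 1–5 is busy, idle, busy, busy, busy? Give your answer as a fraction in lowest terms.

Cycle 1 is given. For each transition, use the conditional probability from the current state:
P(idle | busy) = 2/5; P(busy | idle) = 3/8; P(busy | busy) = 3/5; P(busy | busy) = 3/5.
P = 2/5 × 3/8 × 3/5 × 3/5 = 54/1000 = 27/500.

27/500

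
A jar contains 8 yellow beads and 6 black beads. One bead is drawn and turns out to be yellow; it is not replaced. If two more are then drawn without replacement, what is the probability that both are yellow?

7/26

After the first draw, 7 of the remaining 13 beads are yellow.
P = 7/13 × 6/12 = 42/156 = 7/26.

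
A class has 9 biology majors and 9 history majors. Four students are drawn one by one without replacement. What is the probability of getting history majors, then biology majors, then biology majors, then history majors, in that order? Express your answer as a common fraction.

Multiply the probability of each draw given the previous ones:
P = 9/18 × 9/17 × 8/16 × 8/15 = 5184/73440 = 6/85.

6/85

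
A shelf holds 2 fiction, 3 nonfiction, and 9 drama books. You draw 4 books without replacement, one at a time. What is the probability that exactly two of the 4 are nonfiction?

One ordering (nonfiction drawn first) has probability 3/14 × 2/13 × 11/12 × 10/11 = 660/24024 = 5/182.
There are C(4,2) = 6 such orderings, each equally likely, so P = 6 × 5/182 = 15/91.

15/91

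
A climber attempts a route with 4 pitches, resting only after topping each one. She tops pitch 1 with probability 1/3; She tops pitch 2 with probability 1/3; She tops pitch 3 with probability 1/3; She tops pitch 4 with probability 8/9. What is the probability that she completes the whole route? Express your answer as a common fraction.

8/243

Each stage is reached only if all earlier stages succeed, so
P = 1/3 × 1/3 × 1/3 × 8/9 = 8/243.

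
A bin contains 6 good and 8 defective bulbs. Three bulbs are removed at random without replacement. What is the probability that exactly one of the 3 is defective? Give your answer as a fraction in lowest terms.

One ordering (defective drawn first) has probability 8/14 × 6/13 × 5/12 = 240/2184 = 10/91.
There are C(3,1) = 3 such orderings, each equally likely, so P = 3 × 10/91 = 30/91.

30/91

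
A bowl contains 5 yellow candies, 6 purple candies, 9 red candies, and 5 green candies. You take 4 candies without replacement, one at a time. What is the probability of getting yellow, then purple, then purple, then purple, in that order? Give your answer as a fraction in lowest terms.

1/506

Chain rule:
P = 5/25 × 6/24 × 5/23 × 4/22 = 600/303600 = 1/506.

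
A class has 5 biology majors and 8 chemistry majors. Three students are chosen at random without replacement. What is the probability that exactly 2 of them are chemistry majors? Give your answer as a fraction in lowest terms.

70/143

One ordering (chemistry majors drawn first) has probability 8/13 × 7/12 × 5/11 = 280/1716 = 70/429.
There are C(3,2) = 3 such orderings, each equally likely, so P = 3 × 70/429 = 70/143.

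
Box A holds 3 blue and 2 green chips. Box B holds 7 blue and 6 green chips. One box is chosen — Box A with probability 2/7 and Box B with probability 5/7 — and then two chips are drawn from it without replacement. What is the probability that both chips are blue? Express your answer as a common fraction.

253/910

From Box A: P(both blue) = (3/5)(2/4) = 3/10.
From Box B: P(both blue) = (7/13)(6/12) = 7/26.
Total probability = (2/7)(3/10) + (5/7)(7/26) = 253/910.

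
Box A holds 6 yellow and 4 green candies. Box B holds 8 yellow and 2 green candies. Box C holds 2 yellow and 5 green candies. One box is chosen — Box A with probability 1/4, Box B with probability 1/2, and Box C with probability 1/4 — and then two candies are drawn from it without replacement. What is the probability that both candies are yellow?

128/315

From Box A: P(both yellow) = (6/10)(5/9) = 1/3.
From Box B: P(both yellow) = (8/10)(7/9) = 28/45.
From Box C: P(both yellow) = (2/7)(1/6) = 1/21.
Total probability = (1/4)(1/3) + (1/2)(28/45) + (1/4)(1/21) = 128/315.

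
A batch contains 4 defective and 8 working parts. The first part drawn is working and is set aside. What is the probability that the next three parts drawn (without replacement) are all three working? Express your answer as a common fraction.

7/33

With the first part removed, 7 working remain out of 11.
P = 7/11 × 6/10 × 5/9 = 210/990 = 7/33.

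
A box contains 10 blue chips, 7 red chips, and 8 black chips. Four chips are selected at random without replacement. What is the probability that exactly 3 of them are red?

One ordering (red drawn first) has probability 7/25 × 6/24 × 5/23 × 18/22 = 3780/303600 = 63/5060.
There are C(4,3) = 4 such orderings, each equally likely, so P = 4 × 63/5060 = 63/1265.

63/1265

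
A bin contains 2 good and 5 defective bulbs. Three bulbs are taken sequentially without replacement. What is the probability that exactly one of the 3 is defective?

One ordering (defective drawn first) has probability 5/7 × 2/6 × 1/5 = 10/210 = 1/21.
There are C(3,1) = 3 such orderings, each equally likely, so P = 3 × 1/21 = 1/7.

1/7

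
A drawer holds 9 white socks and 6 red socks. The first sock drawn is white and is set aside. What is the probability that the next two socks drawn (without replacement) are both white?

4/13

After the first draw, 8 of the remaining 14 socks are white.
P = 8/14 × 7/13 = 56/182 = 4/13.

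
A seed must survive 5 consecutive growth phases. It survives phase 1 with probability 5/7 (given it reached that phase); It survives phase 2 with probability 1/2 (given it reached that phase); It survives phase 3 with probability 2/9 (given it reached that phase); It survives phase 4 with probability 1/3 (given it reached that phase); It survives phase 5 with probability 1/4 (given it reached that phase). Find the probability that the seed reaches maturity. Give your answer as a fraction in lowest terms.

5/756

Multiplying along the chain,
P = 5/7 × 1/2 × 2/9 × 1/3 × 1/4 = 10/1512 = 5/756.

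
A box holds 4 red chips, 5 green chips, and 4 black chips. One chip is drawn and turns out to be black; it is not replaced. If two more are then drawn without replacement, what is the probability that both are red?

With the first chip removed, 4 red remain out of 12.
P = 4/12 × 3/11 = 12/132 = 1/11.

1/11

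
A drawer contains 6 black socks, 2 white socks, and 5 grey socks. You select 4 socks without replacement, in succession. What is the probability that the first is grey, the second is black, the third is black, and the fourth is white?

Chain rule:
P = 5/13 × 6/12 × 5/11 × 2/10 = 300/17160 = 5/286.

5/286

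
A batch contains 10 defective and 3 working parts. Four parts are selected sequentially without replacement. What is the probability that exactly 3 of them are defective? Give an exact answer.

One ordering (defective drawn first) has probability 10/13 × 9/12 × 8/11 × 3/10 = 2160/17160 = 18/143.
There are C(4,3) = 4 such orderings, each equally likely, so P = 4 × 18/143 = 72/143.

72/143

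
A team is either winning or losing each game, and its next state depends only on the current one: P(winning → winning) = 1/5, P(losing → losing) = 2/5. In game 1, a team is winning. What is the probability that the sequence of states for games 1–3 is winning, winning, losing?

Game 1 is given. For each transition, use the conditional probability from the current state:
P(winning | winning) = 1/5; P(losing | winning) = 4/5.
P = 1/5 × 4/5 = 4/25.

4/25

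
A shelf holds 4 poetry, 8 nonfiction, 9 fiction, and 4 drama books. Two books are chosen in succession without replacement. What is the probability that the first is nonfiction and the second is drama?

4/75

Multiply the probability of each draw given the previous ones:
P = 8/25 × 4/24 = 32/600 = 4/75.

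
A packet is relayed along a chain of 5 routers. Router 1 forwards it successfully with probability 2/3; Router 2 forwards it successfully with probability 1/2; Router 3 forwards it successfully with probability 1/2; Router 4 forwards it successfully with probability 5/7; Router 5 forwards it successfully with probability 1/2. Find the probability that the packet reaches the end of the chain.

5/84

Each stage is reached only if all earlier stages succeed, so
P = 2/3 × 1/2 × 1/2 × 5/7 × 1/2 = 10/168 = 5/84.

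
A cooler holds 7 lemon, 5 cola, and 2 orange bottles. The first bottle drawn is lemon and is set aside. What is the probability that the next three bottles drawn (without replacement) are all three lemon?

With the first bottle removed, 6 lemon remain out of 13.
P = 6/13 × 5/12 × 4/11 = 120/1716 = 10/143.

10/143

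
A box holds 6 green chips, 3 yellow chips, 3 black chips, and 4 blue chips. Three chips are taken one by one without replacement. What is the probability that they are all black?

P = 3/16 × 2/15 × 1/14 = 6/3360 = 1/560.

1/560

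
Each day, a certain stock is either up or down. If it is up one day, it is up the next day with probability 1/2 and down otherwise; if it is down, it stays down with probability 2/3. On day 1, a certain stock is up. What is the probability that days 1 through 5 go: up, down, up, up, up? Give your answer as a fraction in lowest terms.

Day 1 is given. For each transition, use the conditional probability from the current state:
P(down | up) = 1/2; P(up | down) = 1/3; P(up | up) = 1/2; P(up | up) = 1/2.
P = 1/2 × 1/3 × 1/2 × 1/2 = 1/24.

1/24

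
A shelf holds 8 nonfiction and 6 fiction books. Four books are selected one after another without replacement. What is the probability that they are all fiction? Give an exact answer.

15/1001

P(all fiction) = 6/14 × 5/13 × 4/12 × 3/11 = 360/24024 = 15/1001.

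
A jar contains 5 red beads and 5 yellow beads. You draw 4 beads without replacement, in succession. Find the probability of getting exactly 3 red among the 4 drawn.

5/21

One ordering (red drawn first) has probability 5/10 × 4/9 × 3/8 × 5/7 = 300/5040 = 5/84.
There are C(4,3) = 4 such orderings, each equally likely, so P = 4 × 5/84 = 5/21.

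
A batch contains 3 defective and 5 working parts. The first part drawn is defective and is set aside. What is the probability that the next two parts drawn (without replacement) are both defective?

1/21

With the first part removed, 2 defective remain out of 7.
P = 2/7 × 1/6 = 2/42 = 1/21.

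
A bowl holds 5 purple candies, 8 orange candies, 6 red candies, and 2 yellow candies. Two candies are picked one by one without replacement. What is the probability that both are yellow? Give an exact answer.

1/210

P(every draw is yellow) = 2/21 × 1/20 = 2/420 = 1/210.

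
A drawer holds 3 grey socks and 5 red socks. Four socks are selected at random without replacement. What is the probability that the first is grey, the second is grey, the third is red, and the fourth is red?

1/14

Multiply the probability of each draw given the previous ones:
P = 3/8 × 2/7 × 5/6 × 4/5 = 120/1680 = 1/14.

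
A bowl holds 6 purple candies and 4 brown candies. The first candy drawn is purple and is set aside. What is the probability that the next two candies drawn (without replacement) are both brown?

1/6

With the first candy removed, 4 brown remain out of 9.
P = 4/9 × 3/8 = 12/72 = 1/6.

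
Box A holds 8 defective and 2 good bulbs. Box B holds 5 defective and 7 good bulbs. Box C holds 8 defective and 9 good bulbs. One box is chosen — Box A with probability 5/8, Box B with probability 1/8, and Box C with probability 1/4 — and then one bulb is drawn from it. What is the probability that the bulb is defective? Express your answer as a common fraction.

1093/1632

From Box A: P(defective) = 8/10.
From Box B: P(defective) = 5/12.
From Box C: P(defective) = 8/17.
Total probability = (5/8)(8/10) + (1/8)(5/12) + (1/4)(8/17) = 1093/1632.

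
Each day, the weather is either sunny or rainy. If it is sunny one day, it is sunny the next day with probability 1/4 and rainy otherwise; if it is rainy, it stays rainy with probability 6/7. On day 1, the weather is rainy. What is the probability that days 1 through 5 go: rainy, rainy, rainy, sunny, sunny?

9/343

Day 1 is given. For each transition, use the conditional probability from the current state:
P(rainy | rainy) = 6/7; P(rainy | rainy) = 6/7; P(sunny | rainy) = 1/7; P(sunny | sunny) = 1/4.
P = 6/7 × 6/7 × 1/7 × 1/4 = 36/1372 = 9/343.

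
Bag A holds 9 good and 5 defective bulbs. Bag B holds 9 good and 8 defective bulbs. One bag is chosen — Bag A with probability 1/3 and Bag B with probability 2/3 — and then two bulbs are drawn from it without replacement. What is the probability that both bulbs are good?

From Bag A: P(both good) = (9/14)(8/13) = 36/91.
From Bag B: P(both good) = (9/17)(8/16) = 9/34.
Total probability = (1/3)(36/91) + (2/3)(9/34) = 477/1547.

477/1547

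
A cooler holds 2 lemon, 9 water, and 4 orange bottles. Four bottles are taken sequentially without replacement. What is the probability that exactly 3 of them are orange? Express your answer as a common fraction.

44/1365

One ordering (orange drawn first) has probability 4/15 × 3/14 × 2/13 × 11/12 = 264/32760 = 11/1365.
There are C(4,3) = 4 such orderings, each equally likely, so P = 4 × 11/1365 = 44/1365.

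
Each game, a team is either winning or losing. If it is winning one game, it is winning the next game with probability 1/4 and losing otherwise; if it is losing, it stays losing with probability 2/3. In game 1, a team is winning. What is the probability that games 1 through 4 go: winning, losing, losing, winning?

Game 1 is given. For each transition, use the conditional probability from the current state:
P(losing | winning) = 3/4; P(losing | losing) = 2/3; P(winning | losing) = 1/3.
P = 3/4 × 2/3 × 1/3 = 6/36 = 1/6.

1/6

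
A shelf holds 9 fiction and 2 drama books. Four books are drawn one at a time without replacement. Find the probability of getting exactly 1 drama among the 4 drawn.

28/55

One ordering (drama drawn first) has probability 2/11 × 9/10 × 8/9 × 7/8 = 1008/7920 = 7/55.
There are C(4,1) = 4 such orderings, each equally likely, so P = 4 × 7/55 = 28/55.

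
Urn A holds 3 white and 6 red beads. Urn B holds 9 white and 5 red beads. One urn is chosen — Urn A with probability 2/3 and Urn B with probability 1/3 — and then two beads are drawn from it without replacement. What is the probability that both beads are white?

307/1638

From Urn A: P(both white) = (3/9)(2/8) = 1/12.
From Urn B: P(both white) = (9/14)(8/13) = 36/91.
Total probability = (2/3)(1/12) + (1/3)(36/91) = 307/1638.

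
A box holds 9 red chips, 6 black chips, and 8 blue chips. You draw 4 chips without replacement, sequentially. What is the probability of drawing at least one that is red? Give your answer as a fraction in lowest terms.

P(no red) = 14/23 × 13/22 × 12/21 × 11/20 = 24024/212520 = 13/115.
P(at least one) = 1 − 13/115 = 102/115.

102/115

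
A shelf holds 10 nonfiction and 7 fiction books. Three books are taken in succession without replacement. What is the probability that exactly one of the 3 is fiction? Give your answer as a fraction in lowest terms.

63/136

One ordering (fiction drawn first) has probability 7/17 × 10/16 × 9/15 = 630/4080 = 21/136.
There are C(3,1) = 3 such orderings, each equally likely, so P = 3 × 21/136 = 63/136.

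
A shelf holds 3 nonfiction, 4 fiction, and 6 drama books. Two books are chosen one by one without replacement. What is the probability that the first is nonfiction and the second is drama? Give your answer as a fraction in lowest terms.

3/26

Each draw changes the counts, so multiply the conditional probabilities along the sequence:
P = 3/13 × 6/12 = 18/156 = 3/26.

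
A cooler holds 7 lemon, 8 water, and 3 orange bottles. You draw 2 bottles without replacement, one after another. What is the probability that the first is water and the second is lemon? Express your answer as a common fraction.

28/153

Each draw changes the counts, so multiply the conditional probabilities along the sequence:
P = 8/18 × 7/17 = 56/306 = 28/153.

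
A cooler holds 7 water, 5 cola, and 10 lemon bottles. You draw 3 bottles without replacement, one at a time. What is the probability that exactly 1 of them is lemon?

One ordering (lemon drawn first) has probability 10/22 × 12/21 × 11/20 = 1320/9240 = 1/7.
There are C(3,1) = 3 such orderings, each equally likely, so P = 3 × 1/7 = 3/7.

3/7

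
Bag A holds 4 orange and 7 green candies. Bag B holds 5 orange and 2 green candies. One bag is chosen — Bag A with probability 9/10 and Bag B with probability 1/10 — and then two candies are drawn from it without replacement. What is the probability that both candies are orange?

From Bag A: P(both orange) = (4/11)(3/10) = 6/55.
From Bag B: P(both orange) = (5/7)(4/6) = 10/21.
Total probability = (9/10)(6/55) + (1/10)(10/21) = 842/5775.

842/5775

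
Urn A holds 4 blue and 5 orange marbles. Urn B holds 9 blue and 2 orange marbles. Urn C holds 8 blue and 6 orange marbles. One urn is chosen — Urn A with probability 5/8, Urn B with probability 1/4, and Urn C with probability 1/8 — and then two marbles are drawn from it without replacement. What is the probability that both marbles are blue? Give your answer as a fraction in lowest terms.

From Urn A: P(both blue) = (4/9)(3/8) = 1/6.
From Urn B: P(both blue) = (9/11)(8/10) = 36/55.
From Urn C: P(both blue) = (8/14)(7/13) = 4/13.
Total probability = (5/8)(1/6) + (1/4)(36/55) + (1/8)(4/13) = 10511/34320.

10511/34320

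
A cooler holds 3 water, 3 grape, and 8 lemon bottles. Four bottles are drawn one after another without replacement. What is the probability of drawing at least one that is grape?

P(no grape) = 11/14 × 10/13 × 9/12 × 8/11 = 7920/24024 = 30/91.
P(at least one) = 1 − 30/91 = 61/91.

61/91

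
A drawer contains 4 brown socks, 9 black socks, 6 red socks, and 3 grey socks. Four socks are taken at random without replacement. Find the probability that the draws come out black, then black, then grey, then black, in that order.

9/1045

Each draw changes the counts, so multiply the conditional probabilities along the sequence:
P = 9/22 × 8/21 × 3/20 × 7/19 = 1512/175560 = 9/1045.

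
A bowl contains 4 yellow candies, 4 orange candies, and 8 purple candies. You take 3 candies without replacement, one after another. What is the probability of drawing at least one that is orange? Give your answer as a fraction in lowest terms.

P(no orange) = 12/16 × 11/15 × 10/14 = 1320/3360 = 11/28.
P(at least one) = 1 − 11/28 = 17/28.

17/28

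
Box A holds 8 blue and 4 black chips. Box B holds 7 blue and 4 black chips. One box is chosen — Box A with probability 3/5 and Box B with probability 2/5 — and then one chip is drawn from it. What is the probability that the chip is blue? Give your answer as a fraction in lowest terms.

From Box A: P(blue) = 8/12.
From Box B: P(blue) = 7/11.
Total probability = (3/5)(8/12) + (2/5)(7/11) = 36/55.

36/55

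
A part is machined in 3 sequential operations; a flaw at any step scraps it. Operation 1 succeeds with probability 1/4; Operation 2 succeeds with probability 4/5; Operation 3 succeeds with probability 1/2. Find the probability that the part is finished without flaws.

Each stage is reached only if all earlier stages succeed, so
P = 1/4 × 4/5 × 1/2 = 4/40 = 1/10.

1/10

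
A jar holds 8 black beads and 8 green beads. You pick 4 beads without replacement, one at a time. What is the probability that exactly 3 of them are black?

One ordering (black drawn first) has probability 8/16 × 7/15 × 6/14 × 8/13 = 2688/43680 = 4/65.
There are C(4,3) = 4 such orderings, each equally likely, so P = 4 × 4/65 = 16/65.

16/65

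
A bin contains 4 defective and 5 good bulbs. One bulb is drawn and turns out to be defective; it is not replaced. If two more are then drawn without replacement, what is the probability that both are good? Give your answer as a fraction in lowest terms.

5/14

After the first draw, 5 of the remaining 8 bulbs are good.
P = 5/8 × 4/7 = 20/56 = 5/14.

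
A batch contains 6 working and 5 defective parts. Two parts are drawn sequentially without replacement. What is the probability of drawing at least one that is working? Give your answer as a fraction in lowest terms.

9/11

P(no working) = 5/11 × 4/10 = 20/110 = 2/11.
P(at least one) = 1 − 2/11 = 9/11.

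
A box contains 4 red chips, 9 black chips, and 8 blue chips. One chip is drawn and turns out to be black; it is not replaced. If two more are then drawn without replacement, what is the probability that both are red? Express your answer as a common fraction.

3/95

After the first draw, 4 of the remaining 20 chips are red.
P = 4/20 × 3/19 = 12/380 = 3/95.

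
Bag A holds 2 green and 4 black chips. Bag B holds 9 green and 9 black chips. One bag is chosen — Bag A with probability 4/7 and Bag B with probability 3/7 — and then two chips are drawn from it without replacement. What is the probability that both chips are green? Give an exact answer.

From Bag A: P(both green) = (2/6)(1/5) = 1/15.
From Bag B: P(both green) = (9/18)(8/17) = 4/17.
Total probability = (4/7)(1/15) + (3/7)(4/17) = 248/1785.

248/1785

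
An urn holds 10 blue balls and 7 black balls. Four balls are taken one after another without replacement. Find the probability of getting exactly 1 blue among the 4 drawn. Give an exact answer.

5/34

One ordering (blue drawn first) has probability 10/17 × 7/16 × 6/15 × 5/14 = 2100/57120 = 5/136.
There are C(4,1) = 4 such orderings, each equally likely, so P = 4 × 5/136 = 5/34.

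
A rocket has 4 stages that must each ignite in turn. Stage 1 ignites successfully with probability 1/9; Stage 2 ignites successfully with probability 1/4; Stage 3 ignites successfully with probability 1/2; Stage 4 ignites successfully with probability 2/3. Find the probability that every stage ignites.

Multiplying along the chain,
P = 1/9 × 1/4 × 1/2 × 2/3 = 2/216 = 1/108.

1/108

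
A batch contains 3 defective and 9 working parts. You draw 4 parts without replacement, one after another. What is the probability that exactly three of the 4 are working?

One ordering (working drawn first) has probability 9/12 × 8/11 × 7/10 × 3/9 = 1512/11880 = 7/55.
There are C(4,3) = 4 such orderings, each equally likely, so P = 4 × 7/55 = 28/55.

28/55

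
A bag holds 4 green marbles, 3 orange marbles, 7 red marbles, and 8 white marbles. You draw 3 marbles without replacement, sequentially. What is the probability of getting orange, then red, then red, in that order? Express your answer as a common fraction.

3/220

Chain rule:
P = 3/22 × 7/21 × 6/20 = 126/9240 = 3/220.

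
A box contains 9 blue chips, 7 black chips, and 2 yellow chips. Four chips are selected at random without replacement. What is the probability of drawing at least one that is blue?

163/170

P(no blue) = 9/18 × 8/17 × 7/16 × 6/15 = 3024/73440 = 7/170.
P(at least one) = 1 − 7/170 = 163/170.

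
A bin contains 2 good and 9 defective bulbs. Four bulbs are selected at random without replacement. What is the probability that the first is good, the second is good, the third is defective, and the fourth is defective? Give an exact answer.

Multiply the probability of each draw given the previous ones:
P = 2/11 × 1/10 × 9/9 × 8/8 = 144/7920 = 1/55.

1/55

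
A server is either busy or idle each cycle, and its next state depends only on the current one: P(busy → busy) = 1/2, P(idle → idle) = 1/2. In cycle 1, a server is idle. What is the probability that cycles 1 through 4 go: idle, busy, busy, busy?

1/8

Cycle 1 is given. For each transition, use the conditional probability from the current state:
P(busy | idle) = 1/2; P(busy | busy) = 1/2; P(busy | busy) = 1/2.
P = 1/2 × 1/2 × 1/2 = 1/8.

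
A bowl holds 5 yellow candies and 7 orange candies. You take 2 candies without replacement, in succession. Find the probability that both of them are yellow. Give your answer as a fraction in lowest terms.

P = 5/12 × 4/11 = 20/132 = 5/33.

5/33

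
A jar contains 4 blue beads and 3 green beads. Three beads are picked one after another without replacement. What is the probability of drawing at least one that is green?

31/35

P(no green) = 4/7 × 3/6 × 2/5 = 24/210 = 4/35.
P(at least one) = 1 − 4/35 = 31/35.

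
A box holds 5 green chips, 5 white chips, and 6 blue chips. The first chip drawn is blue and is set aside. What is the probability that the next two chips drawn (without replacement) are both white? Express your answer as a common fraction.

2/21

With the first chip removed, 5 white remain out of 15.
P = 5/15 × 4/14 = 20/210 = 2/21.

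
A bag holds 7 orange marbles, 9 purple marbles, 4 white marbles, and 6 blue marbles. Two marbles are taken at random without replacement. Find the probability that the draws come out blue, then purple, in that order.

Each draw changes the counts, so multiply the conditional probabilities along the sequence:
P = 6/26 × 9/25 = 54/650 = 27/325.

27/325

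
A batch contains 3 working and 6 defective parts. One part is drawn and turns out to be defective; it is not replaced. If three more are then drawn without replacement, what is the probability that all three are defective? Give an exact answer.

After the first draw, 5 of the remaining 8 parts are defective.
P = 5/8 × 4/7 × 3/6 = 60/336 = 5/28.

5/28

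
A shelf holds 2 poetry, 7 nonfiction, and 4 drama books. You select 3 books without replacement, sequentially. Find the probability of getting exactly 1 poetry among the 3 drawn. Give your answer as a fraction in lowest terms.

One ordering (poetry drawn first) has probability 2/13 × 11/12 × 10/11 = 220/1716 = 5/39.
There are C(3,1) = 3 such orderings, each equally likely, so P = 3 × 5/39 = 5/13.

5/13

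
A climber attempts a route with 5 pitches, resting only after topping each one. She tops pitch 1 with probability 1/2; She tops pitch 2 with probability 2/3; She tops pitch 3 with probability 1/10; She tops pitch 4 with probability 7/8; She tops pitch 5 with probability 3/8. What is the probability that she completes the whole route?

Each stage is reached only if all earlier stages succeed, so
P = 1/2 × 2/3 × 1/10 × 7/8 × 3/8 = 42/3840 = 7/640.

7/640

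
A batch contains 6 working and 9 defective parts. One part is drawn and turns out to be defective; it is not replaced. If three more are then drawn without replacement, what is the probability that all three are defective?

2/13

After the first draw, 8 of the remaining 14 parts are defective.
P = 8/14 × 7/13 × 6/12 = 336/2184 = 2/13.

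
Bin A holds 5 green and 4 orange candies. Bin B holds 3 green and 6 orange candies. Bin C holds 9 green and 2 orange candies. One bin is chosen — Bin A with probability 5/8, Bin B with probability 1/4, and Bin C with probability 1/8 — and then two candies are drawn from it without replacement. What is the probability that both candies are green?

From Bin A: P(both green) = (5/9)(4/8) = 5/18.
From Bin B: P(both green) = (3/9)(2/8) = 1/12.
From Bin C: P(both green) = (9/11)(8/10) = 36/55.
Total probability = (5/8)(5/18) + (1/4)(1/12) + (1/8)(36/55) = 547/1980.

547/1980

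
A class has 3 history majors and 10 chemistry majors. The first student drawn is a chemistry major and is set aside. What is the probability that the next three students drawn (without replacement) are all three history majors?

1/220

With the first student removed, 3 history majors remain out of 12.
P = 3/12 × 2/11 × 1/10 = 6/1320 = 1/220.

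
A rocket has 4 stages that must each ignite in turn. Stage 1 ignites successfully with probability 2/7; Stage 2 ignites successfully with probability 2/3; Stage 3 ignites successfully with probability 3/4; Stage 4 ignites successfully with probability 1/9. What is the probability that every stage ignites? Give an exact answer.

1/63

The events are sequential, so multiply the conditional probabilities:
P = 2/7 × 2/3 × 3/4 × 1/9 = 12/756 = 1/63.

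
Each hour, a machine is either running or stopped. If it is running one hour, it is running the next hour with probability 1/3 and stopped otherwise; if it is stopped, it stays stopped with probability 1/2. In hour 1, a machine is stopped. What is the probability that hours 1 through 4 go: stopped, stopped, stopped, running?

1/8

Hour 1 is given. For each transition, use the conditional probability from the current state:
P(stopped | stopped) = 1/2; P(stopped | stopped) = 1/2; P(running | stopped) = 1/2.
P = 1/2 × 1/2 × 1/2 = 1/8.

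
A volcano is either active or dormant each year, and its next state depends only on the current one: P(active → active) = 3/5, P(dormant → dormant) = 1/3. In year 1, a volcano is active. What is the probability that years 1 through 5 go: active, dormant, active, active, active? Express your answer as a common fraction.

Year 1 is given. For each transition, use the conditional probability from the current state:
P(dormant | active) = 2/5; P(active | dormant) = 2/3; P(active | active) = 3/5; P(active | active) = 3/5.
P = 2/5 × 2/3 × 3/5 × 3/5 = 36/375 = 12/125.

12/125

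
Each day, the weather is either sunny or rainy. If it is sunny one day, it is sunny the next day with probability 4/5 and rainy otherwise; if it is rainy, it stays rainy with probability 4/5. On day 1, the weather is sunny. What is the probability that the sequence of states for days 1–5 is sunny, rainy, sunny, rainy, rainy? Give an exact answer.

Day 1 is given. For each transition, use the conditional probability from the current state:
P(rainy | sunny) = 1/5; P(sunny | rainy) = 1/5; P(rainy | sunny) = 1/5; P(rainy | rainy) = 4/5.
P = 1/5 × 1/5 × 1/5 × 4/5 = 4/625.

4/625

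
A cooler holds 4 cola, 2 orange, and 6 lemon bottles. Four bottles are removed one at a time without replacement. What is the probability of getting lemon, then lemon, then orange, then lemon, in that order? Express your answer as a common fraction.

Multiply the probability of each draw given the previous ones:
P = 6/12 × 5/11 × 2/10 × 4/9 = 240/11880 = 2/99.

2/99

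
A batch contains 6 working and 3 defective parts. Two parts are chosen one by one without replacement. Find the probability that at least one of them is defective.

7/12

P(no defective) = 6/9 × 5/8 = 30/72 = 5/12.
P(at least one) = 1 − 5/12 = 7/12.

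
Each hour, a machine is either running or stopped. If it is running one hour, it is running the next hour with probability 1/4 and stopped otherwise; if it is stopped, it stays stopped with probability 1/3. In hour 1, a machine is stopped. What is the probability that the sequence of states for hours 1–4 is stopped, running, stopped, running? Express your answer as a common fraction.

1/3

Hour 1 is given. For each transition, use the conditional probability from the current state:
P(running | stopped) = 2/3; P(stopped | running) = 3/4; P(running | stopped) = 2/3.
P = 2/3 × 3/4 × 2/3 = 12/36 = 1/3.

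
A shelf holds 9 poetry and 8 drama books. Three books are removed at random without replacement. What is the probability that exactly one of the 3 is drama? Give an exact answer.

36/85

One ordering (drama drawn first) has probability 8/17 × 9/16 × 8/15 = 576/4080 = 12/85.
There are C(3,1) = 3 such orderings, each equally likely, so P = 3 × 12/85 = 36/85.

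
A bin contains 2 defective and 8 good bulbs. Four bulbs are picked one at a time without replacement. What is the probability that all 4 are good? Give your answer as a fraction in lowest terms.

1/3

P = 8/10 × 7/9 × 6/8 × 5/7 = 1680/5040 = 1/3.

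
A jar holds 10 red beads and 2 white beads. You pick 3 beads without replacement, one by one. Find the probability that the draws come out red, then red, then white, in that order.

Chain rule:
P = 10/12 × 9/11 × 2/10 = 180/1320 = 3/22.

3/22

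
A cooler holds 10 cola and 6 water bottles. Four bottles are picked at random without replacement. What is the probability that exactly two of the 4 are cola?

One ordering (cola drawn first) has probability 10/16 × 9/15 × 6/14 × 5/13 = 2700/43680 = 45/728.
There are C(4,2) = 6 such orderings, each equally likely, so P = 6 × 45/728 = 135/364.

135/364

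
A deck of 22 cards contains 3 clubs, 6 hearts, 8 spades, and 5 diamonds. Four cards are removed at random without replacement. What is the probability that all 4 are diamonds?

P(all diamonds) = 5/22 × 4/21 × 3/20 × 2/19 = 120/175560 = 1/1463.

1/1463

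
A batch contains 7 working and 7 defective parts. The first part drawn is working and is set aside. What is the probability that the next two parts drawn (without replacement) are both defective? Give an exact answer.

After the first draw, 7 of the remaining 13 parts are defective.
P = 7/13 × 6/12 = 42/156 = 7/26.

7/26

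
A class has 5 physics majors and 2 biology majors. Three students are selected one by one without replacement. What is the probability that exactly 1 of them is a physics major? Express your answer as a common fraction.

One ordering (a physics major drawn first) has probability 5/7 × 2/6 × 1/5 = 10/210 = 1/21.
There are C(3,1) = 3 such orderings, each equally likely, so P = 3 × 1/21 = 1/7.

1/7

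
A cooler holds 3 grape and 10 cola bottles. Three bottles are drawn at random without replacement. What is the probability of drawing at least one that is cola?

285/286

P(no cola) = 3/13 × 2/12 × 1/11 = 6/1716 = 1/286.
P(at least one) = 1 − 1/286 = 285/286.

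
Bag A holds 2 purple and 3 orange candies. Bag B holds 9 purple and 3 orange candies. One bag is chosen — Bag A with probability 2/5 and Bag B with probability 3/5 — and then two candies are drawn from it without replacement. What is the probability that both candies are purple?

From Bag A: P(both purple) = (2/5)(1/4) = 1/10.
From Bag B: P(both purple) = (9/12)(8/11) = 6/11.
Total probability = (2/5)(1/10) + (3/5)(6/11) = 101/275.

101/275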